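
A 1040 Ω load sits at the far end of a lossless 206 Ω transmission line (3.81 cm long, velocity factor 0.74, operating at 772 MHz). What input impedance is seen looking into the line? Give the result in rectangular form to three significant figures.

Z_in ≈ 72.2 − j174 Ω

λ = v/f = 0.74·c / 772 MHz = 0.288 m
βl = 2π·l/λ = 2π × 0.132 = 47.7°
tan(βl) = tan(47.7°) = 1.1
Z_in = Z_0·(Z_L + jZ_0·tanβl)/(Z_0 + jZ_L·tanβl)
     = 206·(1040 + j226)/(206 + j1140)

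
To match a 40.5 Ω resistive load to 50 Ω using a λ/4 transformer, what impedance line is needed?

Z_qwt ≈ 45 Ω

Z_qwt = √(Z_0·R_L) = √(50 × 40.5) = √2025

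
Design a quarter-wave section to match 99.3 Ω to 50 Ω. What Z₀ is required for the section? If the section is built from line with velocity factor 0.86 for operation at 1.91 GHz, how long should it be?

Z_qwt = √(Z_0·R_L) = √(50 × 99.3) = √4965
λ = 0.86·c/f = 0.135 m, so l = λ/4 = 0.0338 m

Z_qwt ≈ 70.5 Ω; length ≈ 3.38 cm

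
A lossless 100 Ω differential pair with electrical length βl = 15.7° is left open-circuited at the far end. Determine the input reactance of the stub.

X_in ≈ -356 Ω (capacitive)

tan(βl) = 0.281
For an open-circuited stub, Z_in = −jZ_0·cot(βl) = −jZ_0/tan(βl)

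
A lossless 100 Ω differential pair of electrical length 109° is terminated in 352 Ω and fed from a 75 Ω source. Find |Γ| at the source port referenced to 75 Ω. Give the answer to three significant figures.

|Γ| ≈ 0.483

tan(βl) = -2.9
Z_in = Z_0·(Z_L + jZ_0·tanβl)/(Z_0 + jZ_L·tanβl) = 31.5 + j31.4 Ω
Γ_s = (Z_in − Z_s)/(Z_in + Z_s) = (-43.5 + j31.4)/(106 + j31.4), |Γ_s| = 0.483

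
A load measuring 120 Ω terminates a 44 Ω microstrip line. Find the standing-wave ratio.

Γ = (120 − 44)/(120 + 44) = 0.463
VSWR = (1 + 0.463)/(1 − 0.463)

VSWR ≈ 2.73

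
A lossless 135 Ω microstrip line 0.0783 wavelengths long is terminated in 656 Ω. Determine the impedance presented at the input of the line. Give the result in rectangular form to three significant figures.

Z_in ≈ 109 − j210 Ω

βl = 2π × 0.0783 = 28.2°
tan(βl) = tan(28.2°) = 0.536
Z_in = Z_0·(Z_L + jZ_0·tanβl)/(Z_0 + jZ_L·tanβl)
     = 135·(656 + j72.3)/(135 + j352)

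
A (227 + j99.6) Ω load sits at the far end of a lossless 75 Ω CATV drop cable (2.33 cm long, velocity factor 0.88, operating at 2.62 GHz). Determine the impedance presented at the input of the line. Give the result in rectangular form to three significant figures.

λ = v/f = 0.88·c / 2.62 GHz = 0.101 m
βl = 2π·l/λ = 2π × 0.231 = 83.2°
tan(βl) = tan(83.2°) = 8.44
Z_in = Z_0·(Z_L + jZ_0·tanβl)/(Z_0 + jZ_L·tanβl)
     = 75·(227 + j733)/(-766 + j1920)

Z_in ≈ 21.7 − j17.5 Ω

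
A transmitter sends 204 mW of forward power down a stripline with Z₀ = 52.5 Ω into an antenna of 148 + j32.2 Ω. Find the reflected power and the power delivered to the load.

|Γ| = |(95.5 + j32.2)/(200.5 + j32.2)| = 0.496
|Γ|² = 0.246
P_refl = |Γ|²·P_inc = 50.2 mW, P_del = (1 − |Γ|²)·P_inc = 154 mW

P_reflected ≈ 50.2 mW; P_delivered ≈ 154 mW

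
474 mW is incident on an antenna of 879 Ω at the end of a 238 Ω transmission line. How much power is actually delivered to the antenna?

Γ = (879 − 238)/(879 + 238) = 0.574
|Γ|² = 0.329
P_refl = |Γ|²·P_inc = 156 mW, P_del = (1 − |Γ|²)·P_inc = 318 mW

P_delivered ≈ 318 mW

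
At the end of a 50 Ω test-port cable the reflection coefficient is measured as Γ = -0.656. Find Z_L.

Z_L = Z_0·(1 + Γ)/(1 − Γ) = 50·(0.344)/(1.66)

Z_L ≈ 10.4 Ω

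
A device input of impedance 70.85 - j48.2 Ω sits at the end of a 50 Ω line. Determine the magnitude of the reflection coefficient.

|Γ| ≈ 0.404

Γ = (Z_L − Z_0)/(Z_L + Z_0) = (20.85 − j48.2)/(120.8 − j48.2)
|Γ| = 52.5/130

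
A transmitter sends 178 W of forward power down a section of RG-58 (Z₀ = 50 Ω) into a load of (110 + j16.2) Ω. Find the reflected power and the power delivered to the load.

P_reflected ≈ 26.6 W; P_delivered ≈ 151 W

|Γ| = |(60 + j16.2)/(160 + j16.2)| = 0.386
|Γ|² = 0.149
P_refl = |Γ|²·P_inc = 26.6 W, P_del = (1 − |Γ|²)·P_inc = 151 W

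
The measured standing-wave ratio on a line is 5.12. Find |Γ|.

|Γ| ≈ 0.673

|Γ| = (S − 1)/(S + 1) = (5.12 − 1)/(5.12 + 1) = 4.12/6.12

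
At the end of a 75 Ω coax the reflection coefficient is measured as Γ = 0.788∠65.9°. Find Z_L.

Z_L ≈ 29.1 + j110 Ω

Z_L = Z_0·(1 + Γ)/(1 − Γ) = 75·(1.32 + j0.719)/(0.678 − j0.719)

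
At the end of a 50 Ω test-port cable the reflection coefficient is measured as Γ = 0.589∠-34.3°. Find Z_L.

Z_L ≈ 87.4 − j88.8 Ω

Z_L = Z_0·(1 + Γ)/(1 − Γ) = 50·(1.49 − j0.332)/(0.513 + j0.332)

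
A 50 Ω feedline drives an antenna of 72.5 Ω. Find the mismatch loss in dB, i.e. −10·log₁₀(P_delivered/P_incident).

mismatch loss ≈ 0.149 dB

Γ = (72.5 − 50)/(72.5 + 50) = 0.184
|Γ|² = 0.0337, so P_del/P_inc = 1 − |Γ|² = 0.966
ML = −10·log₁₀(1 − |Γ|²)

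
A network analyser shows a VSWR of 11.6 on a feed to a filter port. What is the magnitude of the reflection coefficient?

|Γ| ≈ 0.841

|Γ| = (S − 1)/(S + 1) = (11.6 − 1)/(11.6 + 1) = 10.6/12.6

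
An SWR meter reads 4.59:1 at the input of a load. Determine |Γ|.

|Γ| = (S − 1)/(S + 1) = (4.59 − 1)/(4.59 + 1) = 3.59/5.59

|Γ| ≈ 0.642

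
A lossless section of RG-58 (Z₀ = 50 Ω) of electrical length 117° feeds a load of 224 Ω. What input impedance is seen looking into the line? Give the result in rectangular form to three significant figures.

tan(βl) = tan(117°) = -1.96
Z_in = Z_0·(Z_L + jZ_0·tanβl)/(Z_0 + jZ_L·tanβl)
     = 50·(224 − j98.1)/(50 − j440)

Z_in ≈ 13.9 + j23.9 Ω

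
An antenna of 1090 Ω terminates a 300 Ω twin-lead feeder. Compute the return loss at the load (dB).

Γ = (1090 − 300)/(1090 + 300) = 0.568
RL = −20·log₁₀|Γ| = −20·log₁₀(0.568)

RL ≈ 4.91 dB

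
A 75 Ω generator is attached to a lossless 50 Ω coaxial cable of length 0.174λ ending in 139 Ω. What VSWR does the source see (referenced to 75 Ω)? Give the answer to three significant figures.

βl = 2π × 0.174 = 62.6°
tan(βl) = 1.93
Z_in = Z_0·(Z_L + jZ_0·tanβl)/(Z_0 + jZ_L·tanβl) = 22 − j21.8 Ω
Γ_s = (Z_in − Z_s)/(Z_in + Z_s) = (-53 − j21.8)/(97 − j21.8), |Γ_s| = 0.576
VSWR = (1 + |Γ_s|)/(1 − |Γ_s|)

VSWR ≈ 3.71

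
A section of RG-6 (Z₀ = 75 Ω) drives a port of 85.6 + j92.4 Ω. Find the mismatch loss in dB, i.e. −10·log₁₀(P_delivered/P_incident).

Γ = (10.6 + j92.4)/(160.6 + j92.4), |Γ| = 0.502
|Γ|² = 0.252, so P_del/P_inc = 1 − |Γ|² = 0.748
ML = −10·log₁₀(1 − |Γ|²)

mismatch loss ≈ 1.26 dB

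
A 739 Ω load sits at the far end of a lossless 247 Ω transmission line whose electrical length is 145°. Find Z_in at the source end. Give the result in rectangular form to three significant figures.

Z_in ≈ 204 + j255 Ω

tan(βl) = tan(145°) = -0.7
Z_in = Z_0·(Z_L + jZ_0·tanβl)/(Z_0 + jZ_L·tanβl)
     = 247·(739 − j173)/(247 − j517)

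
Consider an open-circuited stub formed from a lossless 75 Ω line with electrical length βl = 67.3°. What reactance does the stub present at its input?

tan(βl) = 2.39
For an open-circuited stub, Z_in = −jZ_0·cot(βl) = −jZ_0/tan(βl)

X_in ≈ -31.4 Ω (capacitive)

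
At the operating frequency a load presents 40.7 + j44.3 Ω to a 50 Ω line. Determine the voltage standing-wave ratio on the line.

VSWR ≈ 2.63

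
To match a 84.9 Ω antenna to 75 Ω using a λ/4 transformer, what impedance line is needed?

Z_qwt ≈ 79.8 Ω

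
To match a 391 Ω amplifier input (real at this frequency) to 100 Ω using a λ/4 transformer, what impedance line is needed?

Z_qwt ≈ 198 Ω

Z_qwt = √(Z_0·R_L) = √(100 × 391) = √39100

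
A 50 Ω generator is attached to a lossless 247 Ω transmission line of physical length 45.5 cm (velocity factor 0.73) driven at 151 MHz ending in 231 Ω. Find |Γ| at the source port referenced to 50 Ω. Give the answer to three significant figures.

λ = v/f = 0.73·c / 151 MHz = 1.45 m
βl = 2π·l/λ = 2π × 0.314 = 113°
tan(βl) = -2.36
Z_in = Z_0·(Z_L + jZ_0·tanβl)/(Z_0 + jZ_L·tanβl) = 258 − j12.4 Ω
Γ_s = (Z_in − Z_s)/(Z_in + Z_s) = (208 − j12.4)/(308 − j12.4), |Γ_s| = 0.676

|Γ| ≈ 0.676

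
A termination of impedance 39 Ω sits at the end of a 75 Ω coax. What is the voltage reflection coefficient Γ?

Γ = -0.316

Γ = (Z_L − Z_0)/(Z_L + Z_0) = (39 − 75)/(39 + 75) = -36/114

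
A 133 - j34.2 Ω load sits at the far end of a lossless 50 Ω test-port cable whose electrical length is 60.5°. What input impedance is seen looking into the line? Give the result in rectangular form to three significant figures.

Z_in ≈ 20.3 − j18.7 Ω

tan(βl) = tan(60.5°) = 1.77
Z_in = Z_0·(Z_L + jZ_0·tanβl)/(Z_0 + jZ_L·tanβl)
     = 50·(133 + j54.2)/(110 + j235)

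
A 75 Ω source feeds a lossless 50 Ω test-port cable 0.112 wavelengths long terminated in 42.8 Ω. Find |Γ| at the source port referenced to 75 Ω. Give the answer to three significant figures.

|Γ| ≈ 0.225

βl = 2π × 0.112 = 40.3°
tan(βl) = 0.849
Z_in = Z_0·(Z_L + jZ_0·tanβl)/(Z_0 + jZ_L·tanβl) = 48.2 + j7.42 Ω
Γ_s = (Z_in − Z_s)/(Z_in + Z_s) = (-26.8 + j7.42)/(123 + j7.42), |Γ_s| = 0.225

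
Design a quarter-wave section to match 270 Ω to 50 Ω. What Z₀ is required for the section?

Z_qwt ≈ 116 Ω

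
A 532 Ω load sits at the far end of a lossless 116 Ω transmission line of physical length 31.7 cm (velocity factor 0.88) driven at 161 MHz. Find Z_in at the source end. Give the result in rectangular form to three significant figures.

λ = v/f = 0.88·c / 161 MHz = 1.64 m
βl = 2π·l/λ = 2π × 0.193 = 69.6°
tan(βl) = tan(69.6°) = 2.69
Z_in = Z_0·(Z_L + jZ_0·tanβl)/(Z_0 + jZ_L·tanβl)
     = 116·(532 + j312)/(116 + j1430)

Z_in ≈ 28.6 − j40.8 Ω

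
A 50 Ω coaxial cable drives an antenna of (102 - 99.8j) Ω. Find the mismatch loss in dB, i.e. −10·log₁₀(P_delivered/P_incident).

mismatch loss ≈ 2.1 dB

Γ = (52 − j99.8)/(152 − j99.8), |Γ| = 0.619
|Γ|² = 0.383, so P_del/P_inc = 1 − |Γ|² = 0.617
ML = −10·log₁₀(1 − |Γ|²)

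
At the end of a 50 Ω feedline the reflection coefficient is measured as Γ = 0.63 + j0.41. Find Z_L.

Z_L = Z_0·(1 + Γ)/(1 − Γ) = 50·(1.63 + j0.41)/(0.37 − j0.41)

Z_L ≈ 71.3 + j134 Ω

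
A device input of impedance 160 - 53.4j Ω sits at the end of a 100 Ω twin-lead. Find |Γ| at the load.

|Γ| ≈ 0.303

Γ = (Z_L − Z_0)/(Z_L + Z_0) = (60 − j53.4)/(260 − j53.4)
|Γ| = 80.3/265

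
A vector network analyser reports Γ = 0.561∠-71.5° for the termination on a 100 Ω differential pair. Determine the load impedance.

Z_L = Z_0·(1 + Γ)/(1 − Γ) = 100·(1.18 − j0.532)/(0.822 + j0.532)

Z_L ≈ 71.5 − j111 Ω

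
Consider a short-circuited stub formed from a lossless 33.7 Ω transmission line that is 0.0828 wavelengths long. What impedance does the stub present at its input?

Z_in ≈ +j19.3 Ω

βl = 2π × 0.0828 = 29.8°
tan(βl) = 0.573
For a short-circuited stub, Z_in = jZ_0·tan(βl)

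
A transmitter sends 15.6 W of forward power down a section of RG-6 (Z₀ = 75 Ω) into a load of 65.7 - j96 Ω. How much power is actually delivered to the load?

P_delivered ≈ 10.6 W

|Γ| = |(-9.3 − j96)/(140.7 − j96)| = 0.566
|Γ|² = 0.321
P_refl = |Γ|²·P_inc = 5 W, P_del = (1 − |Γ|²)·P_inc = 10.6 W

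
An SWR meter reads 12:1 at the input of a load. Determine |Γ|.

|Γ| = (S − 1)/(S + 1) = (12 − 1)/(12 + 1) = 11/13

|Γ| ≈ 0.846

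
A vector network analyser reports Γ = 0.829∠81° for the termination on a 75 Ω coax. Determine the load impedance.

Z_L = Z_0·(1 + Γ)/(1 − Γ) = 75·(1.13 + j0.819)/(0.87 − j0.819)

Z_L ≈ 16.4 + j86 Ω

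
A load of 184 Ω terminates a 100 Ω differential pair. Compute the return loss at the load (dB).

RL ≈ 10.6 dB

Γ = (184 − 100)/(184 + 100) = 0.296
RL = −20·log₁₀|Γ| = −20·log₁₀(0.296)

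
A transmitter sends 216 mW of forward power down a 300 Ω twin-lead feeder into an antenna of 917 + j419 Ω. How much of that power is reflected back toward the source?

|Γ| = |(617 + j419)/(1217 + j419)| = 0.579
|Γ|² = 0.336
P_refl = |Γ|²·P_inc = 72.5 mW, P_del = (1 − |Γ|²)·P_inc = 143 mW

P_reflected ≈ 72.5 mW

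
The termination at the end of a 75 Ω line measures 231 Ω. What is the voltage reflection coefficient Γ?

Γ = (Z_L − Z_0)/(Z_L + Z_0) = (231 − 75)/(231 + 75) = 156/306

Γ = 0.51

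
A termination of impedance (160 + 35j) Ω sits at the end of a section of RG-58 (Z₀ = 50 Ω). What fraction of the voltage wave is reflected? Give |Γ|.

|Γ| ≈ 0.542

Γ = (Z_L − Z_0)/(Z_L + Z_0) = (110 + j35)/(210 + j35)
|Γ| = 115/213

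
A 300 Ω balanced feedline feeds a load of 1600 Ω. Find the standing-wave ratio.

Γ = (1600 − 300)/(1600 + 300) = 0.684
VSWR = (1 + 0.684)/(1 − 0.684)

VSWR ≈ 5.33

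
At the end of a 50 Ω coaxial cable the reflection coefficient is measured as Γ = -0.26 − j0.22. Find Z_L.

Z_L ≈ 27 − j13.4 Ω

Z_L = Z_0·(1 + Γ)/(1 − Γ) = 50·(0.74 − j0.22)/(1.26 + j0.22)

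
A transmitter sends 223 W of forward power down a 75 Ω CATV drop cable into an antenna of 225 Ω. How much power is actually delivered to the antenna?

P_delivered ≈ 167 W

Γ = (225 − 75)/(225 + 75) = 0.5
|Γ|² = 0.25
P_refl = |Γ|²·P_inc = 55.8 W, P_del = (1 − |Γ|²)·P_inc = 167 W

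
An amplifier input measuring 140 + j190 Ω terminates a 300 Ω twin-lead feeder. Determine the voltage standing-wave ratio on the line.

VSWR ≈ 3.15

Γ = (Z_L − Z_0)/(Z_L + Z_0) = (-160 + j190)/(440 + j190)
|Γ| = 248/479 = 0.518
VSWR = (1 + |Γ|)/(1 − |Γ|) = 1.52/0.482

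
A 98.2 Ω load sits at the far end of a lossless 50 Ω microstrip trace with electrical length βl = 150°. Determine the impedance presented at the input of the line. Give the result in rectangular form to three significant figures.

tan(βl) = tan(150°) = -0.577
Z_in = Z_0·(Z_L + jZ_0·tanβl)/(Z_0 + jZ_L·tanβl)
     = 50·(98.2 − j28.9)/(50 − j56.7)

Z_in ≈ 57.3 + j36.1 Ω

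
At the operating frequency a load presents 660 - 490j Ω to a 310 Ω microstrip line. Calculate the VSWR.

VSWR ≈ 3.49

Γ = (Z_L − Z_0)/(Z_L + Z_0) = (350 − j490)/(970 − j490)
|Γ| = 602/1090 = 0.554
VSWR = (1 + |Γ|)/(1 − |Γ|) = 1.55/0.446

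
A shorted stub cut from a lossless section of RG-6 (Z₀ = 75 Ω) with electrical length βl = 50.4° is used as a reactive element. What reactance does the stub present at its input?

X_in ≈ 90.7 Ω (inductive)

tan(βl) = 1.21
For a shorted stub, Z_in = jZ_0·tan(βl)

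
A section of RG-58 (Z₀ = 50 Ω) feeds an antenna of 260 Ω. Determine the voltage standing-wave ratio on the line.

Γ = (260 − 50)/(260 + 50) = 0.677
VSWR = (1 + 0.677)/(1 − 0.677)

VSWR ≈ 5.2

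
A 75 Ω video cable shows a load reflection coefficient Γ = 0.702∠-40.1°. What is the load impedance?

Z_L = Z_0·(1 + Γ)/(1 − Γ) = 75·(1.54 − j0.452)/(0.463 + j0.452)

Z_L ≈ 90.8 − j162 Ω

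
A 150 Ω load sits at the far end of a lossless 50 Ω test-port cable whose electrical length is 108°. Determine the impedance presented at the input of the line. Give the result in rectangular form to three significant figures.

Z_in ≈ 18.2 + j14.3 Ω

tan(βl) = tan(108°) = -3.08
Z_in = Z_0·(Z_L + jZ_0·tanβl)/(Z_0 + jZ_L·tanβl)
     = 50·(150 − j154)/(50 − j462)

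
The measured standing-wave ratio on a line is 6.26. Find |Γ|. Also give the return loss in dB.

|Γ| ≈ 0.725; return loss ≈ 2.8 dB

|Γ| = (S − 1)/(S + 1) = (6.26 − 1)/(6.26 + 1) = 5.26/7.26
RL = −20·log₁₀|Γ| = −20·log₁₀(0.725)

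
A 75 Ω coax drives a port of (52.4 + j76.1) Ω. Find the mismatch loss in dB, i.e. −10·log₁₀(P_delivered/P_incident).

mismatch loss ≈ 1.46 dB

Γ = (-22.6 + j76.1)/(127.4 + j76.1), |Γ| = 0.535
|Γ|² = 0.286, so P_del/P_inc = 1 − |Γ|² = 0.714
ML = −10·log₁₀(1 − |Γ|²)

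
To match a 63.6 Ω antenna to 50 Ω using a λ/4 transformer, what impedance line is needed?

Z_qwt = √(Z_0·R_L) = √(50 × 63.6) = √3180

Z_qwt ≈ 56.4 Ω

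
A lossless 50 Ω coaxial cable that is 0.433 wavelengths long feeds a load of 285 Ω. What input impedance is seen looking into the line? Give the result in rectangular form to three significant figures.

Z_in ≈ 45.5 + j93.8 Ω

βl = 2π × 0.433 = 156°
tan(βl) = tan(156°) = -0.448
Z_in = Z_0·(Z_L + jZ_0·tanβl)/(Z_0 + jZ_L·tanβl)
     = 50·(285 − j22.4)/(50 − j128)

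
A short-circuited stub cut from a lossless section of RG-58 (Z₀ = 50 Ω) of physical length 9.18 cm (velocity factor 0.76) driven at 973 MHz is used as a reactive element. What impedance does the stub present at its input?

λ = v/f = 0.76·c / 973 MHz = 0.234 m
βl = 2π·l/λ = 2π × 0.392 = 141°
tan(βl) = -0.809
For a short-circuited stub, Z_in = jZ_0·tan(βl)

Z_in ≈ −j40.4 Ω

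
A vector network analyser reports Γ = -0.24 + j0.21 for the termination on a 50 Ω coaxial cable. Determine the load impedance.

Z_L = Z_0·(1 + Γ)/(1 − Γ) = 50·(0.76 + j0.21)/(1.24 − j0.21)

Z_L ≈ 28.4 + j13.3 Ω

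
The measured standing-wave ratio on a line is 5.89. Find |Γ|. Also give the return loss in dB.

|Γ| ≈ 0.71; return loss ≈ 2.98 dB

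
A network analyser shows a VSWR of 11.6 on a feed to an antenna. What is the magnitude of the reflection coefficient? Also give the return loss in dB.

|Γ| ≈ 0.841; return loss ≈ 1.5 dB

|Γ| = (S − 1)/(S + 1) = (11.6 − 1)/(11.6 + 1) = 10.6/12.6
RL = −20·log₁₀|Γ| = −20·log₁₀(0.841)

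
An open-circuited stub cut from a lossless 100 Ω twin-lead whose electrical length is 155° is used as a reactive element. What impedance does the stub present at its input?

Z_in ≈ +j214 Ω

tan(βl) = -0.466
For an open-circuited stub, Z_in = −jZ_0·cot(βl) = −jZ_0/tan(βl)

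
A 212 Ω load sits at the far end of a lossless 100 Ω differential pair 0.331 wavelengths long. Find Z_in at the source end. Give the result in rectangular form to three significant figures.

βl = 2π × 0.331 = 119°
tan(βl) = tan(119°) = -1.79
Z_in = Z_0·(Z_L + jZ_0·tanβl)/(Z_0 + jZ_L·tanβl)
     = 100·(212 − j179)/(100 − j380)

Z_in ≈ 57.8 + j40.6 Ω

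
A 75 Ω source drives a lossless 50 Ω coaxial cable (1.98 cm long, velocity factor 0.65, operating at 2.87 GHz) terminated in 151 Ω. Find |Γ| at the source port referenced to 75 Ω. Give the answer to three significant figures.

λ = v/f = 0.65·c / 2.87 GHz = 0.0679 m
βl = 2π·l/λ = 2π × 0.291 = 105°
tan(βl) = -3.76
Z_in = Z_0·(Z_L + jZ_0·tanβl)/(Z_0 + jZ_L·tanβl) = 17.6 + j11.8 Ω
Γ_s = (Z_in − Z_s)/(Z_in + Z_s) = (-57.4 + j11.8)/(92.6 + j11.8), |Γ_s| = 0.628

|Γ| ≈ 0.628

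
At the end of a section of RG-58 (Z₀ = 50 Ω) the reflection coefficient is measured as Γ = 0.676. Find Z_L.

Z_L ≈ 259 Ω

Z_L = Z_0·(1 + Γ)/(1 − Γ) = 50·(1.68)/(0.324)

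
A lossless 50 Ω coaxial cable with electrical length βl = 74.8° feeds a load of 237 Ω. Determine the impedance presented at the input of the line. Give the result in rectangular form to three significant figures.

Z_in ≈ 11.3 − j12.9 Ω

tan(βl) = tan(74.8°) = 3.68
Z_in = Z_0·(Z_L + jZ_0·tanβl)/(Z_0 + jZ_L·tanβl)
     = 50·(237 + j184)/(50 + j872)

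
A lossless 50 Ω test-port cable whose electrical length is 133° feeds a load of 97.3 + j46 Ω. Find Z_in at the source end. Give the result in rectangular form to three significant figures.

tan(βl) = tan(133°) = -1.07
Z_in = Z_0·(Z_L + jZ_0·tanβl)/(Z_0 + jZ_L·tanβl)
     = 50·(97.3 − j7.62)/(99.3 − j104)

Z_in ≈ 25.2 + j22.6 Ω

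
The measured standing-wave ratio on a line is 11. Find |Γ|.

|Γ| = (S − 1)/(S + 1) = (11 − 1)/(11 + 1) = 10/12

|Γ| ≈ 0.833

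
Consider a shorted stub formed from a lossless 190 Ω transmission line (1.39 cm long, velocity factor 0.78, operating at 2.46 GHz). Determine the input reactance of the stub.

X_in ≈ 249 Ω (inductive)

λ = v/f = 0.78·c / 2.46 GHz = 0.0951 m
βl = 2π·l/λ = 2π × 0.146 = 52.6°
tan(βl) = 1.31
For a shorted stub, Z_in = jZ_0·tan(βl)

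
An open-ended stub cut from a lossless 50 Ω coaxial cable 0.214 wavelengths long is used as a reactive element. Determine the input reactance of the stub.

βl = 2π × 0.214 = 77°
tan(βl) = 4.35
For an open-ended stub, Z_in = −jZ_0·cot(βl) = −jZ_0/tan(βl)

X_in ≈ -11.5 Ω (capacitive)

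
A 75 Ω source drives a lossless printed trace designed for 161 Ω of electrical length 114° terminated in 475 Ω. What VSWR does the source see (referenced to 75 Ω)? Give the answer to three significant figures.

tan(βl) = -2.25
Z_in = Z_0·(Z_L + jZ_0·tanβl)/(Z_0 + jZ_L·tanβl) = 63.9 + j62 Ω
Γ_s = (Z_in − Z_s)/(Z_in + Z_s) = (-11.1 + j62)/(139 + j62), |Γ_s| = 0.414
VSWR = (1 + |Γ_s|)/(1 − |Γ_s|)

VSWR ≈ 2.41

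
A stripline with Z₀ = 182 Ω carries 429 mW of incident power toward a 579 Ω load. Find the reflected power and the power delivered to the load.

Γ = (579 − 182)/(579 + 182) = 0.522
|Γ|² = 0.272
P_refl = |Γ|²·P_inc = 117 mW, P_del = (1 − |Γ|²)·P_inc = 312 mW

P_reflected ≈ 117 mW; P_delivered ≈ 312 mW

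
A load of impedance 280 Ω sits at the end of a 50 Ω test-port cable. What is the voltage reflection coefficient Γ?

Γ = 0.697

Γ = (Z_L − Z_0)/(Z_L + Z_0) = (280 − 50)/(280 + 50) = 230/330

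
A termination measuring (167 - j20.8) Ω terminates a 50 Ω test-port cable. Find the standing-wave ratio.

VSWR ≈ 3.4

Γ = (Z_L − Z_0)/(Z_L + Z_0) = (117 − j20.8)/(217 − j20.8)
|Γ| = 119/218 = 0.545
VSWR = (1 + |Γ|)/(1 − |Γ|) = 1.55/0.455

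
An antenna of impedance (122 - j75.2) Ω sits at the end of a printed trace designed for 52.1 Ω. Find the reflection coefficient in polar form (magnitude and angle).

Γ ≈ 0.541 ∠ -23.7°

Γ = (Z_L − Z_0)/(Z_L + Z_0) = (69.9 − j75.2)/(174.1 − j75.2)
|Γ| = 103/190 = 0.541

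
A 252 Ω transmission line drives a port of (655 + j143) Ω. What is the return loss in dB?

RL ≈ 6.64 dB

Γ = (403 + j143)/(907 + j143), |Γ| = 0.466
RL = −20·log₁₀|Γ| = −20·log₁₀(0.466)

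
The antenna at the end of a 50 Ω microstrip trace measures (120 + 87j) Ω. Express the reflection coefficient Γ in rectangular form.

Γ = (Z_L − Z_0)/(Z_L + Z_0) = (70 + j87)/(170 + j87)

Γ ≈ 0.534 + j0.239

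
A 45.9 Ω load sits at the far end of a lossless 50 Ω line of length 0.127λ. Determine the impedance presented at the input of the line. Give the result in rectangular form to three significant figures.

Z_in ≈ 49.9 + j4.28 Ω

βl = 2π × 0.127 = 45.7°
tan(βl) = tan(45.7°) = 1.03
Z_in = Z_0·(Z_L + jZ_0·tanβl)/(Z_0 + jZ_L·tanβl)
     = 50·(45.9 + j51.3)/(50 + j47.1)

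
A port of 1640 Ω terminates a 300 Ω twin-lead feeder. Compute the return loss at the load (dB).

RL ≈ 3.21 dB

Γ = (1640 − 300)/(1640 + 300) = 0.691
RL = −20·log₁₀|Γ| = −20·log₁₀(0.691)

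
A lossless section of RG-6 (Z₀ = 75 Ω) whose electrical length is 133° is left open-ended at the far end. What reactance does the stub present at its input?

X_in ≈ 69.9 Ω (inductive)

tan(βl) = -1.07
For an open-ended stub, Z_in = −jZ_0·cot(βl) = −jZ_0/tan(βl)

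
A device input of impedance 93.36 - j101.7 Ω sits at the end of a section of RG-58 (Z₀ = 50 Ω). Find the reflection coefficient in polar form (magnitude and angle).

Γ ≈ 0.629 ∠ -31.6°

Γ = (Z_L − Z_0)/(Z_L + Z_0) = (43.36 − j101.7)/(143.4 − j101.7)
|Γ| = 111/176 = 0.629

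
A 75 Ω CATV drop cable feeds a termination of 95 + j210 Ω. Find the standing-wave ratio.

VSWR ≈ 8.12

Γ = (Z_L − Z_0)/(Z_L + Z_0) = (20 + j210)/(170 + j210)
|Γ| = 211/270 = 0.781
VSWR = (1 + |Γ|)/(1 − |Γ|) = 1.78/0.219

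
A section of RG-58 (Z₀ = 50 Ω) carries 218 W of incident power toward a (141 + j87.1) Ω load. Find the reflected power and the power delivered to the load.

|Γ| = |(91 + j87.1)/(191 + j87.1)| = 0.6
|Γ|² = 0.36
P_refl = |Γ|²·P_inc = 78.5 W, P_del = (1 − |Γ|²)·P_inc = 140 W

P_reflected ≈ 78.5 W; P_delivered ≈ 140 W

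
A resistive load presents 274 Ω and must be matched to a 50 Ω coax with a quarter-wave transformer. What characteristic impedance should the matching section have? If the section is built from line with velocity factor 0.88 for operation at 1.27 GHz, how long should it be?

Z_qwt = √(Z_0·R_L) = √(50 × 274) = √13700
λ = 0.88·c/f = 0.208 m, so l = λ/4 = 0.052 m

Z_qwt ≈ 117 Ω; length ≈ 5.2 cm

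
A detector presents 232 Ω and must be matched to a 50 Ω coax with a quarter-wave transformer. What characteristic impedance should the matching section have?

Z_qwt ≈ 108 Ω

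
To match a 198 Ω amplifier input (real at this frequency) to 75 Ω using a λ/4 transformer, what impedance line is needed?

Z_qwt ≈ 122 Ω

Z_qwt = √(Z_0·R_L) = √(75 × 198) = √14850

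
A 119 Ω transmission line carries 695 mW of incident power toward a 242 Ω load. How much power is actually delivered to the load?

P_delivered ≈ 614 mW

Γ = (242 − 119)/(242 + 119) = 0.341
|Γ|² = 0.116
P_refl = |Γ|²·P_inc = 80.7 mW, P_del = (1 − |Γ|²)·P_inc = 614 mW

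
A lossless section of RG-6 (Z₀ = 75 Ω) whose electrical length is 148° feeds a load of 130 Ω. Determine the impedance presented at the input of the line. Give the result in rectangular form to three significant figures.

tan(βl) = tan(148°) = -0.625
Z_in = Z_0·(Z_L + jZ_0·tanβl)/(Z_0 + jZ_L·tanβl)
     = 75·(130 − j46.9)/(75 − j81.2)

Z_in ≈ 83.2 + j43.2 Ω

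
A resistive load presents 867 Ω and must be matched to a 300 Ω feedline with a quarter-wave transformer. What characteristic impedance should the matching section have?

Z_qwt ≈ 510 Ω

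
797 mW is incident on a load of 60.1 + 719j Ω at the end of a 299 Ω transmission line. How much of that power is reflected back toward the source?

P_reflected ≈ 708 mW

|Γ| = |(-238.9 + j719)/(359.1 + j719)| = 0.943
|Γ|² = 0.889
P_refl = |Γ|²·P_inc = 708 mW, P_del = (1 − |Γ|²)·P_inc = 88.7 mW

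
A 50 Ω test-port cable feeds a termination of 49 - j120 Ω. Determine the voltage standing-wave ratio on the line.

Γ = (Z_L − Z_0)/(Z_L + Z_0) = (-1 − j120)/(99 − j120)
|Γ| = 120/156 = 0.771
VSWR = (1 + |Γ|)/(1 − |Γ|) = 1.77/0.229

VSWR ≈ 7.75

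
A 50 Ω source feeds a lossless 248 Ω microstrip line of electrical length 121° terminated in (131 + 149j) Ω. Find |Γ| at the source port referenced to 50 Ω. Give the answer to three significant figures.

|Γ| ≈ 0.577

tan(βl) = -1.66
Z_in = Z_0·(Z_L + jZ_0·tanβl)/(Z_0 + jZ_L·tanβl) = 103 − j86.4 Ω
Γ_s = (Z_in − Z_s)/(Z_in + Z_s) = (53.5 − j86.4)/(153 − j86.4), |Γ_s| = 0.577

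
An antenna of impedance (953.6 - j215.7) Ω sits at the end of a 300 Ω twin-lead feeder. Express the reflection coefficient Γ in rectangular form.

Γ ≈ 0.535 − j0.08

Γ = (Z_L − Z_0)/(Z_L + Z_0) = (653.6 − j215.7)/(1254 − j215.7)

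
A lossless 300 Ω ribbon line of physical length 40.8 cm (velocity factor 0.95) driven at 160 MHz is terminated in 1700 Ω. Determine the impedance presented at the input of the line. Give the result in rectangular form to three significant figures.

Z_in ≈ 53.8 − j38.5 Ω

λ = v/f = 0.95·c / 160 MHz = 1.78 m
βl = 2π·l/λ = 2π × 0.229 = 82.5°
tan(βl) = tan(82.5°) = 7.55
Z_in = Z_0·(Z_L + jZ_0·tanβl)/(Z_0 + jZ_L·tanβl)
     = 300·(1700 + j2270)/(300 + j12800)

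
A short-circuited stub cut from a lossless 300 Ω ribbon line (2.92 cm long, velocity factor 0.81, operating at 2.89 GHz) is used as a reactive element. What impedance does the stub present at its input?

Z_in ≈ −j428 Ω

λ = v/f = 0.81·c / 2.89 GHz = 0.0841 m
βl = 2π·l/λ = 2π × 0.347 = 125°
tan(βl) = -1.43
For a short-circuited stub, Z_in = jZ_0·tan(βl)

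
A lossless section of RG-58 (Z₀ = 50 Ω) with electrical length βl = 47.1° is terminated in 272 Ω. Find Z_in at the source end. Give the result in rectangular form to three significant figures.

Z_in ≈ 16.6 − j43.6 Ω

tan(βl) = tan(47.1°) = 1.08
Z_in = Z_0·(Z_L + jZ_0·tanβl)/(Z_0 + jZ_L·tanβl)
     = 50·(272 + j53.8)/(50 + j293)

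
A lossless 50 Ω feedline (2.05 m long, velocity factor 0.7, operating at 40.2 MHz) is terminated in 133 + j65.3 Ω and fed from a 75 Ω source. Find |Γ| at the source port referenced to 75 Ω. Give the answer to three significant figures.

|Γ| ≈ 0.588

λ = v/f = 0.7·c / 40.2 MHz = 5.22 m
βl = 2π·l/λ = 2π × 0.392 = 141°
tan(βl) = -0.802
Z_in = Z_0·(Z_L + jZ_0·tanβl)/(Z_0 + jZ_L·tanβl) = 25 + j38.4 Ω
Γ_s = (Z_in − Z_s)/(Z_in + Z_s) = (-50 + j38.4)/(100 + j38.4), |Γ_s| = 0.588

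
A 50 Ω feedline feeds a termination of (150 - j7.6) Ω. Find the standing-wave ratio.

VSWR ≈ 3.01

Γ = (Z_L − Z_0)/(Z_L + Z_0) = (100 − j7.6)/(200 − j7.6)
|Γ| = 100/200 = 0.501
VSWR = (1 + |Γ|)/(1 − |Γ|) = 1.5/0.499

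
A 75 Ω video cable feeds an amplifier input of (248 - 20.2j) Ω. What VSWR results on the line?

Γ = (Z_L − Z_0)/(Z_L + Z_0) = (173 − j20.2)/(323 − j20.2)
|Γ| = 174/324 = 0.538
VSWR = (1 + |Γ|)/(1 − |Γ|) = 1.54/0.462

VSWR ≈ 3.33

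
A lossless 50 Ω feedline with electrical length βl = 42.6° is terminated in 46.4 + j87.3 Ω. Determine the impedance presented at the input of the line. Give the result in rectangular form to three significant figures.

Z_in ≈ 78.2 − j110 Ω

tan(βl) = tan(42.6°) = 0.92
Z_in = Z_0·(Z_L + jZ_0·tanβl)/(Z_0 + jZ_L·tanβl)
     = 50·(46.4 + j133)/(-30.3 + j42.7)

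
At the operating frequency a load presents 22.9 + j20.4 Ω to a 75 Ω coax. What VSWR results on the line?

Γ = (Z_L − Z_0)/(Z_L + Z_0) = (-52.1 + j20.4)/(97.9 + j20.4)
|Γ| = 56/100 = 0.559
VSWR = (1 + |Γ|)/(1 − |Γ|) = 1.56/0.441

VSWR ≈ 3.54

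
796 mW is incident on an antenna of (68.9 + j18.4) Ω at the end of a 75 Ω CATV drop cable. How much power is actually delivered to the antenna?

|Γ| = |(-6.1 + j18.4)/(143.9 + j18.4)| = 0.134
|Γ|² = 0.0179
P_refl = |Γ|²·P_inc = 14.2 mW, P_del = (1 − |Γ|²)·P_inc = 782 mW

P_delivered ≈ 782 mW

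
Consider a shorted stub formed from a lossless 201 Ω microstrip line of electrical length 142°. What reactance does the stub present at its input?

tan(βl) = -0.781
For a shorted stub, Z_in = jZ_0·tan(βl)

X_in ≈ -157 Ω (capacitive)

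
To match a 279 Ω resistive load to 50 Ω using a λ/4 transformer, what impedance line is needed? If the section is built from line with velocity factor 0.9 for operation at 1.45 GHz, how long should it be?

Z_qwt = √(Z_0·R_L) = √(50 × 279) = √13950
λ = 0.9·c/f = 0.186 m, so l = λ/4 = 0.0466 m

Z_qwt ≈ 118 Ω; length ≈ 4.66 cm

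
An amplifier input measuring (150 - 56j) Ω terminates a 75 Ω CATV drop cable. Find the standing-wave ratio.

Γ = (Z_L − Z_0)/(Z_L + Z_0) = (75 − j56)/(225 − j56)
|Γ| = 93.6/232 = 0.404
VSWR = (1 + |Γ|)/(1 − |Γ|) = 1.4/0.596

VSWR ≈ 2.35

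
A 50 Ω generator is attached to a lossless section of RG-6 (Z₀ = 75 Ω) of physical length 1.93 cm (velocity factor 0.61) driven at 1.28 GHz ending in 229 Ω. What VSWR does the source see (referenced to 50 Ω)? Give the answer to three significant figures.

λ = v/f = 0.61·c / 1.28 GHz = 0.143 m
βl = 2π·l/λ = 2π × 0.135 = 48.6°
tan(βl) = 1.13
Z_in = Z_0·(Z_L + jZ_0·tanβl)/(Z_0 + jZ_L·tanβl) = 40.3 − j54.5 Ω
Γ_s = (Z_in − Z_s)/(Z_in + Z_s) = (-9.7 − j54.5)/(90.3 − j54.5), |Γ_s| = 0.525
VSWR = (1 + |Γ_s|)/(1 − |Γ_s|)

VSWR ≈ 3.21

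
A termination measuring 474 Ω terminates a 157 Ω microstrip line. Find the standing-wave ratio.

For a purely resistive load, VSWR = R_L/Z_0 or Z_0/R_L (whichever > 1) = 474/157

VSWR ≈ 3.02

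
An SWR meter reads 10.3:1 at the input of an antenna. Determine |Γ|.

|Γ| = (S − 1)/(S + 1) = (10.3 − 1)/(10.3 + 1) = 9.3/11.3

|Γ| ≈ 0.823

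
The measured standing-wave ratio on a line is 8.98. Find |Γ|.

|Γ| ≈ 0.8

|Γ| = (S − 1)/(S + 1) = (8.98 − 1)/(8.98 + 1) = 7.98/9.98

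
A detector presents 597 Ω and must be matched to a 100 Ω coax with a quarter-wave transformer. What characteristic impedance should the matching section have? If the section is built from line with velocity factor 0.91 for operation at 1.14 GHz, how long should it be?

Z_qwt ≈ 244 Ω; length ≈ 5.99 cm

Z_qwt = √(Z_0·R_L) = √(100 × 597) = √59700
λ = 0.91·c/f = 0.239 m, so l = λ/4 = 0.0599 m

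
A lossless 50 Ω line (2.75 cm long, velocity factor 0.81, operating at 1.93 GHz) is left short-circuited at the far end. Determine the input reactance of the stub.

X_in ≈ 249 Ω (inductive)

λ = v/f = 0.81·c / 1.93 GHz = 0.126 m
βl = 2π·l/λ = 2π × 0.218 = 78.6°
tan(βl) = 4.97
For a short-circuited stub, Z_in = jZ_0·tan(βl)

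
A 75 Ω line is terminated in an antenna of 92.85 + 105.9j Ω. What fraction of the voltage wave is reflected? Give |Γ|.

|Γ| ≈ 0.541

Γ = (Z_L − Z_0)/(Z_L + Z_0) = (17.85 + j105.9)/(167.8 + j105.9)
|Γ| = 107/198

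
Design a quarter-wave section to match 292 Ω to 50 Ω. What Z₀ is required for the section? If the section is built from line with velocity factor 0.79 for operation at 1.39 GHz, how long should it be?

Z_qwt ≈ 121 Ω; length ≈ 4.26 cm

Z_qwt = √(Z_0·R_L) = √(50 × 292) = √14600
λ = 0.79·c/f = 0.171 m, so l = λ/4 = 0.0426 m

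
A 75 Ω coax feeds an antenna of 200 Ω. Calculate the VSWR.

VSWR ≈ 2.67

For a purely resistive load, VSWR = R_L/Z_0 or Z_0/R_L (whichever > 1) = 200/75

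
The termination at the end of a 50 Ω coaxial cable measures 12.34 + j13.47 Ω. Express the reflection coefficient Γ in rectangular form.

Γ ≈ -0.533 + j0.331

Γ = (Z_L − Z_0)/(Z_L + Z_0) = (-37.66 + j13.47)/(62.34 + j13.47)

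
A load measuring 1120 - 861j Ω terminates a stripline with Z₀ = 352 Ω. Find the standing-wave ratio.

VSWR ≈ 5.18

Γ = (Z_L − Z_0)/(Z_L + Z_0) = (768 − j861)/(1472 − j861)
|Γ| = 1150/1710 = 0.677
VSWR = (1 + |Γ|)/(1 − |Γ|) = 1.68/0.323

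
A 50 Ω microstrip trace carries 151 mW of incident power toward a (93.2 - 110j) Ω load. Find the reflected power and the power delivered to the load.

|Γ| = |(43.2 − j110)/(143.2 − j110)| = 0.654
|Γ|² = 0.428
P_refl = |Γ|²·P_inc = 64.7 mW, P_del = (1 − |Γ|²)·P_inc = 86.3 mW

P_reflected ≈ 64.7 mW; P_delivered ≈ 86.3 mW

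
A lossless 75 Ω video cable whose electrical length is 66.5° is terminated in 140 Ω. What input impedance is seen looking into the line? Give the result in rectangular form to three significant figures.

Z_in ≈ 45.3 − j22.1 Ω

tan(βl) = tan(66.5°) = 2.3
Z_in = Z_0·(Z_L + jZ_0·tanβl)/(Z_0 + jZ_L·tanβl)
     = 75·(140 + j172)/(75 + j322)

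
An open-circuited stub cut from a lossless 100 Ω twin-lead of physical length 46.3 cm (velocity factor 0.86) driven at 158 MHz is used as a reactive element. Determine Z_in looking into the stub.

λ = v/f = 0.86·c / 158 MHz = 1.63 m
βl = 2π·l/λ = 2π × 0.284 = 102°
tan(βl) = -4.67
For an open-circuited stub, Z_in = −jZ_0·cot(βl) = −jZ_0/tan(βl)

Z_in ≈ +j21.4 Ω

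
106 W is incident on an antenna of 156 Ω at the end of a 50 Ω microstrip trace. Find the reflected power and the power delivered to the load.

P_reflected ≈ 28.1 W; P_delivered ≈ 77.9 W

Γ = (156 − 50)/(156 + 50) = 0.515
|Γ|² = 0.265
P_refl = |Γ|²·P_inc = 28.1 W, P_del = (1 − |Γ|²)·P_inc = 77.9 W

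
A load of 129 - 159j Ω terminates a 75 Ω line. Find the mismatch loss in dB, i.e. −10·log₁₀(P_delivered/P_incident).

Γ = (54 − j159)/(204 − j159), |Γ| = 0.649
|Γ|² = 0.421, so P_del/P_inc = 1 − |Γ|² = 0.579
ML = −10·log₁₀(1 − |Γ|²)

mismatch loss ≈ 2.38 dB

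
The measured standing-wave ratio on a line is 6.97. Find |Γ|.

|Γ| ≈ 0.749

|Γ| = (S − 1)/(S + 1) = (6.97 − 1)/(6.97 + 1) = 5.97/7.97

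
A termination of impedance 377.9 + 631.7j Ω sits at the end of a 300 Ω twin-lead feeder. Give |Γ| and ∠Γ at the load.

Γ = (Z_L − Z_0)/(Z_L + Z_0) = (77.9 + j631.7)/(677.9 + j631.7)
|Γ| = 636/927 = 0.687

Γ ≈ 0.687 ∠ 40°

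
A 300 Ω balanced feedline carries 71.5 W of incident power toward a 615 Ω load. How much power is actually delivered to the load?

P_delivered ≈ 63 W

Γ = (615 − 300)/(615 + 300) = 0.344
|Γ|² = 0.119
P_refl = |Γ|²·P_inc = 8.47 W, P_del = (1 − |Γ|²)·P_inc = 63 W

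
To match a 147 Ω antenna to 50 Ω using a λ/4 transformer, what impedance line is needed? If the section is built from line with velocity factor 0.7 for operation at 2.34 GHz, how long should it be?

Z_qwt ≈ 85.7 Ω; length ≈ 2.24 cm

Z_qwt = √(Z_0·R_L) = √(50 × 147) = √7350
λ = 0.7·c/f = 0.0897 m, so l = λ/4 = 0.0224 m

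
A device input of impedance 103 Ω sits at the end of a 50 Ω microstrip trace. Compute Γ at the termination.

Γ = (Z_L − Z_0)/(Z_L + Z_0) = (103 − 50)/(103 + 50) = 53/153

Γ = 0.346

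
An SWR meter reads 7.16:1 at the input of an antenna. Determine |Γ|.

|Γ| = (S − 1)/(S + 1) = (7.16 − 1)/(7.16 + 1) = 6.16/8.16

|Γ| ≈ 0.755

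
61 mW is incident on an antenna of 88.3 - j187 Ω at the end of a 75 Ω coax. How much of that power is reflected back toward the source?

|Γ| = |(13.3 − j187)/(163.3 − j187)| = 0.755
|Γ|² = 0.57
P_refl = |Γ|²·P_inc = 34.8 mW, P_del = (1 − |Γ|²)·P_inc = 26.2 mW

P_reflected ≈ 34.8 mW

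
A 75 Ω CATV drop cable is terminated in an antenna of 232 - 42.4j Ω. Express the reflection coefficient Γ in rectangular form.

Γ ≈ 0.521 − j0.0662

Γ = (Z_L − Z_0)/(Z_L + Z_0) = (157 − j42.4)/(307 − j42.4)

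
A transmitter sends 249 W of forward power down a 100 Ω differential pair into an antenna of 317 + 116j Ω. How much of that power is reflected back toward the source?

|Γ| = |(217 + j116)/(417 + j116)| = 0.568
|Γ|² = 0.323
P_refl = |Γ|²·P_inc = 80.5 W, P_del = (1 − |Γ|²)·P_inc = 169 W

P_reflected ≈ 80.5 W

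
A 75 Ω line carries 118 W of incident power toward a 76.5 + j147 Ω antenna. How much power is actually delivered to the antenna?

P_delivered ≈ 60.8 W

|Γ| = |(1.5 + j147)/(151.5 + j147)| = 0.696
|Γ|² = 0.485
P_refl = |Γ|²·P_inc = 57.2 W, P_del = (1 − |Γ|²)·P_inc = 60.8 W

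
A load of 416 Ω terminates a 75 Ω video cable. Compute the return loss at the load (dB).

Γ = (416 − 75)/(416 + 75) = 0.695
RL = −20·log₁₀|Γ| = −20·log₁₀(0.695)

RL ≈ 3.17 dB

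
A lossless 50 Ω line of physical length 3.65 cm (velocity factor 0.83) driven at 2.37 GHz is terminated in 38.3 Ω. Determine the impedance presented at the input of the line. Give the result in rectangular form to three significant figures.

Z_in ≈ 53 − j13.4 Ω

λ = v/f = 0.83·c / 2.37 GHz = 0.105 m
βl = 2π·l/λ = 2π × 0.347 = 125°
tan(βl) = tan(125°) = -1.42
Z_in = Z_0·(Z_L + jZ_0·tanβl)/(Z_0 + jZ_L·tanβl)
     = 50·(38.3 − j71.2)/(50 − j54.6)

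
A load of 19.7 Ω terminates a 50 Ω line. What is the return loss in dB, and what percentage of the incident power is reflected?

Γ = (19.7 − 50)/(19.7 + 50) = -0.435
RL = −20·log₁₀(0.435) = 7.24 dB
P_refl/P_inc = |Γ|² = 0.189

RL ≈ 7.24 dB; 18.9% of incident power reflected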